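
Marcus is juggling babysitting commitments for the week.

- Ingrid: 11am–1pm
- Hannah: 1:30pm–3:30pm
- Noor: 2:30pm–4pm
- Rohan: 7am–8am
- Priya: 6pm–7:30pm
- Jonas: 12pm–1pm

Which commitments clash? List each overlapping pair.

Sorted by start: Rohan, Ingrid, Jonas, Hannah, Noor, Priya.
Ingrid starts after Rohan ends — done with Rohan.
Jonas starts before Ingrid ends → Ingrid and Jonas overlap.
Hannah starts after Ingrid ends — done with Ingrid.
Hannah starts after Jonas ends — done with Jonas.
Noor starts before Hannah ends → Hannah and Noor overlap.
Priya starts after Hannah ends.
Priya starts after Noor ends.

Hannah & Noor, Ingrid & Jonas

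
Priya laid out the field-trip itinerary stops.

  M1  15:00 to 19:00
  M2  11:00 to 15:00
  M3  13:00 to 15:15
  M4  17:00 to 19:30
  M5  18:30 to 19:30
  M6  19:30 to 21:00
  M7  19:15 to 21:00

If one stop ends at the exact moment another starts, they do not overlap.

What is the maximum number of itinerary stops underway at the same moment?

Walk through starts and ends in time order (an end at T is processed before a start at T):
11:00 start M2 → 1
13:00 start M3 → 2
15:00 end M2 → 1
15:00 start M1 → 2
15:15 end M3 → 1
17:00 start M4 → 2
18:30 start M5 → 3
19:00 end M1 → 2
19:15 start M7 → 3
19:30 end M4 → 2
19:30 end M5 → 1
19:30 start M6 → 2
21:00 end M6 → 1
21:00 end M7 → 0
Peak is 3, at 18:30 (M1, M4, M5).

3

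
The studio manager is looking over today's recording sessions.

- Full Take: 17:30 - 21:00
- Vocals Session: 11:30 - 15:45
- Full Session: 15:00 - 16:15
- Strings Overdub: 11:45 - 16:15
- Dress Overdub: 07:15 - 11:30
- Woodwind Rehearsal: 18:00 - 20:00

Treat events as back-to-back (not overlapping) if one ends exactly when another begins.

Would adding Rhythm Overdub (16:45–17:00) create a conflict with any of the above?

Dress Overdub: ends 11:30 at or before Rhythm Overdub starts 16:45 → clear.
Vocals Session: ends 15:45 at or before Rhythm Overdub starts 16:45 → clear.
Strings Overdub: ends 16:15 at or before Rhythm Overdub starts 16:45 → clear.
Full Session: ends 16:15 at or before Rhythm Overdub starts 16:45 → clear.
Full Take: starts 17:30 at or after Rhythm Overdub ends 17:00 → clear.
Woodwind Rehearsal: starts 18:00 at or after Rhythm Overdub ends 17:00 → clear.

No — it doesn't clash with anything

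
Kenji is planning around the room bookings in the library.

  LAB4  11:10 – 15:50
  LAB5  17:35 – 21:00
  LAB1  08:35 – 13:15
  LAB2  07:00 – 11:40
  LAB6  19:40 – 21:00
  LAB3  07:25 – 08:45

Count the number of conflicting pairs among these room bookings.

6

Sorted by start: LAB2, LAB3, LAB1, LAB4, LAB5, LAB6.
LAB3 starts before LAB2 ends → LAB2 and LAB3 overlap.
LAB1 starts before LAB2 ends → LAB2 and LAB1 overlap.
LAB4 starts before LAB2 ends → LAB2 and LAB4 overlap.
LAB5 starts after LAB2 ends — done with LAB2.
LAB1 starts before LAB3 ends → LAB3 and LAB1 overlap.
LAB4 starts after LAB3 ends — done with LAB3.
LAB4 starts before LAB1 ends → LAB1 and LAB4 overlap.
LAB5 starts after LAB1 ends — done with LAB1.
LAB5 starts after LAB4 ends — done with LAB4.
LAB6 starts before LAB5 ends → LAB5 and LAB6 overlap.
Overlapping pairs: LAB1 & LAB2, LAB1 & LAB3, LAB1 & LAB4, LAB2 & LAB3, LAB2 & LAB4, LAB5 & LAB6 — 6 in total.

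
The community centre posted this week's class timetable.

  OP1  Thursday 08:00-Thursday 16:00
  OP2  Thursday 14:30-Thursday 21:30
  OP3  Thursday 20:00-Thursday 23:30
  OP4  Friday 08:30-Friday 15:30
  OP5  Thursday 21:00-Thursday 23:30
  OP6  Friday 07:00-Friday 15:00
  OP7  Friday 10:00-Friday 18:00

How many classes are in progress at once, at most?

Sweep the timeline, counting +1 at each start and −1 at each end (ends before starts at a tie):
Thursday 08:00 start OP1 → 1
Thursday 14:30 start OP2 → 2
Thursday 16:00 end OP1 → 1
Thursday 20:00 start OP3 → 2
Thursday 21:00 start OP5 → 3
Thursday 21:30 end OP2 → 2
Thursday 23:30 end OP3 → 1
Thursday 23:30 end OP5 → 0
Friday 07:00 start OP6 → 1
Friday 08:30 start OP4 → 2
Friday 10:00 start OP7 → 3
Friday 15:00 end OP6 → 2
Friday 15:30 end OP4 → 1
Friday 18:00 end OP7 → 0
Peak is 3, at Thursday 21:00 (OP2, OP3, OP5).

3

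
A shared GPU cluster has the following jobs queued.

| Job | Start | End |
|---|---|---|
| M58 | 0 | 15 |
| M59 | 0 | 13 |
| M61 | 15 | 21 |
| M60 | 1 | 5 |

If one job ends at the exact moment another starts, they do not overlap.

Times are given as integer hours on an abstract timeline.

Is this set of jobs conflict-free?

No

Sorted by start: M58, M59, M60, M61.
M59 starts before M58 ends → M58 and M59 overlap.
That's a conflict, so the schedule is not conflict-free.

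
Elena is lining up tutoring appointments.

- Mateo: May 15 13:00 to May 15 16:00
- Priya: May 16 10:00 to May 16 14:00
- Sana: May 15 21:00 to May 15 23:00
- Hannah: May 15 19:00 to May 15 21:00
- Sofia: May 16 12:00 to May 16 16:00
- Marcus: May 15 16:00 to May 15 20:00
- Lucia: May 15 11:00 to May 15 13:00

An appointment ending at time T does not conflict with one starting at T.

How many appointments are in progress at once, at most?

2

Sort all start/end points and keep a running count:
May 15 11:00 start Lucia → 1
May 15 13:00 end Lucia → 0
May 15 13:00 start Mateo → 1
May 15 16:00 end Mateo → 0
May 15 16:00 start Marcus → 1
May 15 19:00 start Hannah → 2
May 15 20:00 end Marcus → 1
May 15 21:00 end Hannah → 0
May 15 21:00 start Sana → 1
May 15 23:00 end Sana → 0
May 16 10:00 start Priya → 1
May 16 12:00 start Sofia → 2
May 16 14:00 end Priya → 1
May 16 16:00 end Sofia → 0
Peak is 2, at May 15 19:00 (Hannah, Marcus).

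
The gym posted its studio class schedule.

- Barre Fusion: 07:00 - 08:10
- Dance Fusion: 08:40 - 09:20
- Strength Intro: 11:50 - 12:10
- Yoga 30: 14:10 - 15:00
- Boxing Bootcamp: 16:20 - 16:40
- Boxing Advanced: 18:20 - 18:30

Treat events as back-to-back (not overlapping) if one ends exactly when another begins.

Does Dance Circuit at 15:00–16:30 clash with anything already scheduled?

Barre Fusion: ends 08:10 at or before Dance Circuit starts 15:00 → clear.
Dance Fusion: ends 09:20 at or before Dance Circuit starts 15:00 → clear.
Strength Intro: ends 12:10 at or before Dance Circuit starts 15:00 → clear.
Yoga 30: ends 15:00 at or before Dance Circuit starts 15:00 → clear.
Boxing Bootcamp: starts 16:20 before Dance Circuit ends 16:30, and ends 16:40 after Dance Circuit starts 15:00 → overlap.
Boxing Advanced: starts 18:20 at or after Dance Circuit ends 16:30 → clear.
Dance Circuit overlaps Boxing Bootcamp.

Yes — it overlaps Boxing Bootcamp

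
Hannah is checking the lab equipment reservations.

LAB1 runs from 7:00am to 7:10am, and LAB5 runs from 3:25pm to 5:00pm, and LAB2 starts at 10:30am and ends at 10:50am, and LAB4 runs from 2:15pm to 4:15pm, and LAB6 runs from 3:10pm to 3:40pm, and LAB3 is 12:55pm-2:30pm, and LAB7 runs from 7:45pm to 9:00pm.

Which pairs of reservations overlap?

LAB3 & LAB4, LAB4 & LAB5, LAB4 & LAB6, LAB5 & LAB6

Sorted by start: LAB1, LAB2, LAB3, LAB4, LAB6, LAB5, LAB7.
LAB2 starts after LAB1 ends — done with LAB1.
LAB3 starts after LAB2 ends — done with LAB2.
LAB4 starts before LAB3 ends → LAB3 and LAB4 overlap.
LAB6 starts after LAB3 ends — done with LAB3.
LAB6 starts before LAB4 ends → LAB4 and LAB6 overlap.
LAB5 starts before LAB4 ends → LAB4 and LAB5 overlap.
LAB7 starts after LAB4 ends.
LAB5 starts before LAB6 ends → LAB6 and LAB5 overlap.
LAB7 starts after LAB6 ends.
LAB7 starts after LAB5 ends.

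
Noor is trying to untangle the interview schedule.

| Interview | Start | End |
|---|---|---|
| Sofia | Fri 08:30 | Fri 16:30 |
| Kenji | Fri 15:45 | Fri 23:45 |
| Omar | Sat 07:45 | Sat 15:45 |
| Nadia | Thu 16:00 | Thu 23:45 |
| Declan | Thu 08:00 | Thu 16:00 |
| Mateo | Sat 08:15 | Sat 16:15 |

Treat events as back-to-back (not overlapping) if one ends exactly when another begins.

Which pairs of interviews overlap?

Kenji & Sofia, Mateo & Omar

Sorted by start: Declan, Nadia, Sofia, Kenji, Omar, Mateo.
Nadia starts exactly when Declan ends (back-to-back, no overlap), so Declan has no further overlaps.
Sofia starts after Nadia ends, so Nadia has no further overlaps.
Kenji starts before Sofia ends → Sofia and Kenji overlap.
Omar starts after Sofia ends, so Sofia has no further overlaps.
Omar starts after Kenji ends, so Kenji has no further overlaps.
Mateo starts before Omar ends → Omar and Mateo overlap.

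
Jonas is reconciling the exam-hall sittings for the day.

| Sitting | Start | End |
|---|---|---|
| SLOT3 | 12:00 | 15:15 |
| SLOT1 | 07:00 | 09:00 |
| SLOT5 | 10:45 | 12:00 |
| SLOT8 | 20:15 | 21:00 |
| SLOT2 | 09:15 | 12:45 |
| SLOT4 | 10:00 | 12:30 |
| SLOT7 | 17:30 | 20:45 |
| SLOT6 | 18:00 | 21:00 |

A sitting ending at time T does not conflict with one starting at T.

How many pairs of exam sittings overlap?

Sorted by start: SLOT1, SLOT2, SLOT4, SLOT5, SLOT3, SLOT7, SLOT6, SLOT8.
SLOT2 starts after SLOT1 ends, so SLOT1 has no further overlaps.
SLOT4 starts before SLOT2 ends → SLOT2 and SLOT4 overlap.
SLOT5 starts before SLOT2 ends → SLOT2 and SLOT5 overlap.
SLOT3 starts before SLOT2 ends → SLOT2 and SLOT3 overlap.
SLOT7 starts after SLOT2 ends, so SLOT2 has no further overlaps.
SLOT5 starts before SLOT4 ends → SLOT4 and SLOT5 overlap.
SLOT3 starts before SLOT4 ends → SLOT4 and SLOT3 overlap.
SLOT7 starts after SLOT4 ends, so SLOT4 has no further overlaps.
SLOT3 starts exactly when SLOT5 ends (back-to-back, no overlap), so SLOT5 has no further overlaps.
SLOT7 starts after SLOT3 ends, so SLOT3 has no further overlaps.
SLOT6 starts before SLOT7 ends → SLOT7 and SLOT6 overlap.
SLOT8 starts before SLOT7 ends → SLOT7 and SLOT8 overlap.
SLOT8 starts before SLOT6 ends → SLOT6 and SLOT8 overlap.
Overlapping pairs: SLOT2 & SLOT3, SLOT2 & SLOT4, SLOT2 & SLOT5, SLOT3 & SLOT4, SLOT4 & SLOT5, SLOT6 & SLOT7, SLOT6 & SLOT8, SLOT7 & SLOT8 — 8 in total.

8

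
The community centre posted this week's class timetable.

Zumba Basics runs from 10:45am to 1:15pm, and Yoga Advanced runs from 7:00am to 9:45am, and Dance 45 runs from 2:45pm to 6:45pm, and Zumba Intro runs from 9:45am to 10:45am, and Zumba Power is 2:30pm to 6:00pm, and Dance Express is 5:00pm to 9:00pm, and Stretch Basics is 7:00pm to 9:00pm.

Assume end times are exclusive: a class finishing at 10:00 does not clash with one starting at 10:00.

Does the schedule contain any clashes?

Sorted by start: Yoga Advanced, Zumba Intro, Zumba Basics, Zumba Power, Dance 45, Dance Express, Stretch Basics.
Zumba Intro starts exactly when Yoga Advanced ends (back-to-back, no overlap); Yoga Advanced is clear from here.
Zumba Basics starts exactly when Zumba Intro ends (back-to-back, no overlap); Zumba Intro is clear from here.
Zumba Power starts after Zumba Basics ends; Zumba Basics is clear from here.
Dance 45 starts before Zumba Power ends → Zumba Power and Dance 45 overlap.
That's a conflict, so the schedule is not conflict-free.

Yes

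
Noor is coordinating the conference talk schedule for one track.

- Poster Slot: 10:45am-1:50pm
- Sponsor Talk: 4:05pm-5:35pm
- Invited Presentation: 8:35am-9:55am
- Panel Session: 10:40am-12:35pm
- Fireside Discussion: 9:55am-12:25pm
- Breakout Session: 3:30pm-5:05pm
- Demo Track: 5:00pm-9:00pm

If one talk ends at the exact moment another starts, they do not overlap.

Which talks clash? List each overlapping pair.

Sorted by start: Invited Presentation, Fireside Discussion, Panel Session, Poster Slot, Breakout Session, Sponsor Talk, Demo Track.
Fireside Discussion starts exactly when Invited Presentation ends (back-to-back, no overlap), so Invited Presentation has no further overlaps.
Panel Session starts before Fireside Discussion ends → Fireside Discussion and Panel Session overlap.
Poster Slot starts before Fireside Discussion ends → Fireside Discussion and Poster Slot overlap.
Breakout Session starts after Fireside Discussion ends, so Fireside Discussion has no further overlaps.
Poster Slot starts before Panel Session ends → Panel Session and Poster Slot overlap.
Breakout Session starts after Panel Session ends, so Panel Session has no further overlaps.
Breakout Session starts after Poster Slot ends, so Poster Slot has no further overlaps.
Sponsor Talk starts before Breakout Session ends → Breakout Session and Sponsor Talk overlap.
Demo Track starts before Breakout Session ends → Breakout Session and Demo Track overlap.
Demo Track starts before Sponsor Talk ends → Sponsor Talk and Demo Track overlap.

Breakout Session & Demo Track, Breakout Session & Sponsor Talk, Demo Track & Sponsor Talk, Fireside Discussion & Panel Session, Fireside Discussion & Poster Slot, Panel Session & Poster Slot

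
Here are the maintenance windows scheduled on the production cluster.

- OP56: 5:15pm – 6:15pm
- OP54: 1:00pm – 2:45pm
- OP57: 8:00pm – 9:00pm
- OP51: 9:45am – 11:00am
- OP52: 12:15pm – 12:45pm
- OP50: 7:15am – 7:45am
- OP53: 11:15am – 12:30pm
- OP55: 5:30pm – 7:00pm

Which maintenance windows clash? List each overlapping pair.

OP52 & OP53, OP55 & OP56

Sorted by start: OP50, OP51, OP53, OP52, OP54, OP56, OP55, OP57.
OP51 starts after OP50 ends, so nothing later overlaps OP50 either.
OP53 starts after OP51 ends, so nothing later overlaps OP51 either.
OP52 starts before OP53 ends → OP53 and OP52 overlap.
OP54 starts after OP53 ends, so nothing later overlaps OP53 either.
OP54 starts after OP52 ends, so nothing later overlaps OP52 either.
OP56 starts after OP54 ends, so nothing later overlaps OP54 either.
OP55 starts before OP56 ends → OP56 and OP55 overlap.
OP57 starts after OP56 ends.
OP57 starts after OP55 ends.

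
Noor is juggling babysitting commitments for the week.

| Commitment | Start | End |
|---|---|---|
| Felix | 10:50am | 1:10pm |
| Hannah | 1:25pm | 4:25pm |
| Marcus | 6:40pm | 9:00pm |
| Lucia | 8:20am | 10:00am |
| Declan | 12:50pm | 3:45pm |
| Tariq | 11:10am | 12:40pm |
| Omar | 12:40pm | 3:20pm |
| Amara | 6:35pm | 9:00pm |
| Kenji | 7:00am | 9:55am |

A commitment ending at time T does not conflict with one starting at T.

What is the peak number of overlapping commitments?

Walk through starts and ends in time order (an end at T is processed before a start at T):
7:00am start Kenji → 1
8:20am start Lucia → 2
9:55am end Kenji → 1
10:00am end Lucia → 0
10:50am start Felix → 1
11:10am start Tariq → 2
12:40pm end Tariq → 1
12:40pm start Omar → 2
12:50pm start Declan → 3
1:10pm end Felix → 2
1:25pm start Hannah → 3
3:20pm end Omar → 2
3:45pm end Declan → 1
4:25pm end Hannah → 0
6:35pm start Amara → 1
6:40pm start Marcus → 2
9:00pm end Amara → 1
9:00pm end Marcus → 0
Peak is 3, at 12:50pm (Declan, Felix, Omar).

3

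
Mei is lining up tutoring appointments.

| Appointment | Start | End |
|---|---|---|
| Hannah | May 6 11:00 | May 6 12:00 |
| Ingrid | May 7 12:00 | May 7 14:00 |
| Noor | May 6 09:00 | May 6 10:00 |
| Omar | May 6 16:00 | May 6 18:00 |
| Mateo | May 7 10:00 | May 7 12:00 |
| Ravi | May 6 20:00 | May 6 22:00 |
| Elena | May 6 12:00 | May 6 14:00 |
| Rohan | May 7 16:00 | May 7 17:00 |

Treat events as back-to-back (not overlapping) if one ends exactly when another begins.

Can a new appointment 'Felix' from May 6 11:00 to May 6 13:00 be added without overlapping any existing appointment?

Noor: ends May 6 10:00 at or before Felix starts May 6 11:00 → clear.
Hannah: starts May 6 11:00 before Felix ends May 6 13:00, and ends May 6 12:00 after Felix starts May 6 11:00 → overlap.
Elena: starts May 6 12:00 before Felix ends May 6 13:00, and ends May 6 14:00 after Felix starts May 6 11:00 → overlap.
Omar: starts May 6 16:00 at or after Felix ends May 6 13:00 → clear.
Ravi: starts May 6 20:00 at or after Felix ends May 6 13:00 → clear.
Mateo: starts May 7 10:00 at or after Felix ends May 6 13:00 → clear.
Ingrid: starts May 7 12:00 at or after Felix ends May 6 13:00 → clear.
Rohan: starts May 7 16:00 at or after Felix ends May 6 13:00 → clear.
Felix overlaps Hannah, Elena.

No — it overlaps Elena, Hannah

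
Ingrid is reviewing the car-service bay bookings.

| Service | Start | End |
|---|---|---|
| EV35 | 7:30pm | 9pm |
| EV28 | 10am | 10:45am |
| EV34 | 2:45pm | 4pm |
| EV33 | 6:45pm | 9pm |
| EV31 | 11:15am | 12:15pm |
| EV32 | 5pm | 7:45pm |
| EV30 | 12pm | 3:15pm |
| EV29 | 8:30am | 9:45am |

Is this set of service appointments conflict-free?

No

Sorted by start: EV29, EV28, EV31, EV30, EV34, EV32, EV33, EV35.
EV28 starts after EV29 ends, so nothing later overlaps EV29 either.
EV31 starts after EV28 ends, so nothing later overlaps EV28 either.
EV30 starts before EV31 ends → EV31 and EV30 overlap.
That's a conflict, so the schedule is not conflict-free.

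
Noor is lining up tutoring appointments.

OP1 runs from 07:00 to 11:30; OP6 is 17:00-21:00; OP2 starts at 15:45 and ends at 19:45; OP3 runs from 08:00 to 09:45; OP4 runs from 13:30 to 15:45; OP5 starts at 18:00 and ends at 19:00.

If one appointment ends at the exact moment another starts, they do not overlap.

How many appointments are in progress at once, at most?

Walk through starts and ends in time order (an end at T is processed before a start at T):
07:00 start OP1 → 1
08:00 start OP3 → 2
09:45 end OP3 → 1
11:30 end OP1 → 0
13:30 start OP4 → 1
15:45 end OP4 → 0
15:45 start OP2 → 1
17:00 start OP6 → 2
18:00 start OP5 → 3
19:00 end OP5 → 2
19:45 end OP2 → 1
21:00 end OP6 → 0
Peak is 3, at 18:00 (OP2, OP5, OP6).

3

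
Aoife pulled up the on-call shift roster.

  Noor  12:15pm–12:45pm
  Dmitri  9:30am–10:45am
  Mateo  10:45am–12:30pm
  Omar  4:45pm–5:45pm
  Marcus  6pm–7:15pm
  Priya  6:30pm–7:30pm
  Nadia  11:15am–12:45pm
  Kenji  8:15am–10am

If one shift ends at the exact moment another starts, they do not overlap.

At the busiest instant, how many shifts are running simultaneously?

3

Walk through starts and ends in time order (an end at T is processed before a start at T):
8:15am start Kenji → 1
9:30am start Dmitri → 2
10am end Kenji → 1
10:45am end Dmitri → 0
10:45am start Mateo → 1
11:15am start Nadia → 2
12:15pm start Noor → 3
12:30pm end Mateo → 2
12:45pm end Nadia → 1
12:45pm end Noor → 0
4:45pm start Omar → 1
5:45pm end Omar → 0
6pm start Marcus → 1
6:30pm start Priya → 2
7:15pm end Marcus → 1
7:30pm end Priya → 0
Peak is 3, at 12:15pm (Mateo, Nadia, Noor).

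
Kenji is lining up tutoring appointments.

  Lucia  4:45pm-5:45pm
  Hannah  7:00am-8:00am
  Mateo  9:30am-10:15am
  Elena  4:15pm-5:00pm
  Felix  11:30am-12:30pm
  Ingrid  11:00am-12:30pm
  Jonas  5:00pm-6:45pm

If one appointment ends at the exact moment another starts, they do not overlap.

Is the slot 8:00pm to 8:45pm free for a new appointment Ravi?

Yes — the slot is free

Hannah: ends 8:00am at or before Ravi starts 8:00pm → clear.
Mateo: ends 10:15am at or before Ravi starts 8:00pm → clear.
Ingrid: ends 12:30pm at or before Ravi starts 8:00pm → clear.
Felix: ends 12:30pm at or before Ravi starts 8:00pm → clear.
Elena: ends 5:00pm at or before Ravi starts 8:00pm → clear.
Lucia: ends 5:45pm at or before Ravi starts 8:00pm → clear.
Jonas: ends 6:45pm at or before Ravi starts 8:00pm → clear.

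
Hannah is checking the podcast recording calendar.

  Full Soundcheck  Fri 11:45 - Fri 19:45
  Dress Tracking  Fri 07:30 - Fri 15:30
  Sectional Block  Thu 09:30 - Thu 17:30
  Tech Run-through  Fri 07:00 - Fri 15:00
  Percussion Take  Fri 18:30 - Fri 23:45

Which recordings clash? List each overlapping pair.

Dress Tracking & Full Soundcheck, Dress Tracking & Tech Run-through, Full Soundcheck & Percussion Take, Full Soundcheck & Tech Run-through

Sorted by start: Sectional Block, Tech Run-through, Dress Tracking, Full Soundcheck, Percussion Take.
Tech Run-through starts after Sectional Block ends; Sectional Block is clear from here.
Dress Tracking starts before Tech Run-through ends → Tech Run-through and Dress Tracking overlap.
Full Soundcheck starts before Tech Run-through ends → Tech Run-through and Full Soundcheck overlap.
Percussion Take starts after Tech Run-through ends.
Full Soundcheck starts before Dress Tracking ends → Dress Tracking and Full Soundcheck overlap.
Percussion Take starts after Dress Tracking ends.
Percussion Take starts before Full Soundcheck ends → Full Soundcheck and Percussion Take overlap.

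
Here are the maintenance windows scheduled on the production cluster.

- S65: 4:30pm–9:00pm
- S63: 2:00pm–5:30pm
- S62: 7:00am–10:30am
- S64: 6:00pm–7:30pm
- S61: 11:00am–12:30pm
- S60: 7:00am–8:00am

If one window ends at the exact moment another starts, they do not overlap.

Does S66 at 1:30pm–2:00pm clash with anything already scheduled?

S60: ends 8:00am at or before S66 starts 1:30pm → clear.
S62: ends 10:30am at or before S66 starts 1:30pm → clear.
S61: ends 12:30pm at or before S66 starts 1:30pm → clear.
S63: starts 2:00pm at or after S66 ends 2:00pm → clear.
S65: starts 4:30pm at or after S66 ends 2:00pm → clear.
S64: starts 6:00pm at or after S66 ends 2:00pm → clear.

No — it doesn't clash with anything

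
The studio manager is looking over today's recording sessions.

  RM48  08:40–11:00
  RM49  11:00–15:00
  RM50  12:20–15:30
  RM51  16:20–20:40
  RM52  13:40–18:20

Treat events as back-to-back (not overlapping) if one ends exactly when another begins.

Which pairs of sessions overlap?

Sorted by start: RM48, RM49, RM50, RM52, RM51.
RM49 starts exactly when RM48 ends (back-to-back, no overlap) — done with RM48.
RM50 starts before RM49 ends → RM49 and RM50 overlap.
RM52 starts before RM49 ends → RM49 and RM52 overlap.
RM51 starts after RM49 ends.
RM52 starts before RM50 ends → RM50 and RM52 overlap.
RM51 starts after RM50 ends.
RM51 starts before RM52 ends → RM52 and RM51 overlap.

RM49 & RM50, RM49 & RM52, RM50 & RM52, RM51 & RM52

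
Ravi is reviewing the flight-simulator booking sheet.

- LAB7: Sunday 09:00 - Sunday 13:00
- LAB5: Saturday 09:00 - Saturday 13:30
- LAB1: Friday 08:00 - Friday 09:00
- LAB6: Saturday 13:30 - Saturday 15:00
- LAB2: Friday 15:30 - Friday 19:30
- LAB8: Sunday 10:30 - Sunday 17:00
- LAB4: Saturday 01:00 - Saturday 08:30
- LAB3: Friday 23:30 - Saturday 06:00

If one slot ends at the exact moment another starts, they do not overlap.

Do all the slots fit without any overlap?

Sorted by start: LAB1, LAB2, LAB3, LAB4, LAB5, LAB6, LAB7, LAB8.
LAB2 starts after LAB1 ends — done with LAB1.
LAB3 starts after LAB2 ends — done with LAB2.
LAB4 starts before LAB3 ends → LAB3 and LAB4 overlap.
That's a conflict, so the schedule is not conflict-free.

No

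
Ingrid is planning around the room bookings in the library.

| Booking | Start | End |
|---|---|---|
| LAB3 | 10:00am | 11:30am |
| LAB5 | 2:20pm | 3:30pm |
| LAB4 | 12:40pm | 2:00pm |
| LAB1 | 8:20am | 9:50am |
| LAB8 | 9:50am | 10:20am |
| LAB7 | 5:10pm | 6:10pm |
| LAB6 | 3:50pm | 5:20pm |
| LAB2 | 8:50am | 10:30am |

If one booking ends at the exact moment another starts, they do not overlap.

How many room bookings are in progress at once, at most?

Sweep the timeline, counting +1 at each start and −1 at each end (ends before starts at a tie):
8:20am start LAB1 → 1
8:50am start LAB2 → 2
9:50am end LAB1 → 1
9:50am start LAB8 → 2
10:00am start LAB3 → 3
10:20am end LAB8 → 2
10:30am end LAB2 → 1
11:30am end LAB3 → 0
12:40pm start LAB4 → 1
2:00pm end LAB4 → 0
2:20pm start LAB5 → 1
3:30pm end LAB5 → 0
3:50pm start LAB6 → 1
5:10pm start LAB7 → 2
5:20pm end LAB6 → 1
6:10pm end LAB7 → 0
Peak is 3, at 10:00am (LAB2, LAB3, LAB8).

3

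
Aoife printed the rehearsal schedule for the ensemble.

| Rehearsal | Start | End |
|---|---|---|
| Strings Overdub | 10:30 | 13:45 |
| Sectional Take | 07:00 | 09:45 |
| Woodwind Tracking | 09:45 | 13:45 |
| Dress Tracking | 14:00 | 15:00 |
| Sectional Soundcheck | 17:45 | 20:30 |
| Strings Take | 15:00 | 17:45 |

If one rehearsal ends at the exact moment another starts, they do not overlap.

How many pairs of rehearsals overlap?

1

Check each pair: they overlap iff neither finishes before the other starts.
Sorted by start: Sectional Take, Woodwind Tracking, Strings Overdub, Dress Tracking, Strings Take, Sectional Soundcheck.
Woodwind Tracking starts exactly when Sectional Take ends (back-to-back, no overlap) — done with Sectional Take.
Strings Overdub starts before Woodwind Tracking ends → Woodwind Tracking and Strings Overdub overlap.
Dress Tracking starts after Woodwind Tracking ends — done with Woodwind Tracking.
Dress Tracking starts after Strings Overdub ends — done with Strings Overdub.
Strings Take starts exactly when Dress Tracking ends (back-to-back, no overlap) — done with Dress Tracking.
Sectional Soundcheck starts exactly when Strings Take ends (back-to-back, no overlap).
Overlapping pairs: Strings Overdub & Woodwind Tracking — 1 in total.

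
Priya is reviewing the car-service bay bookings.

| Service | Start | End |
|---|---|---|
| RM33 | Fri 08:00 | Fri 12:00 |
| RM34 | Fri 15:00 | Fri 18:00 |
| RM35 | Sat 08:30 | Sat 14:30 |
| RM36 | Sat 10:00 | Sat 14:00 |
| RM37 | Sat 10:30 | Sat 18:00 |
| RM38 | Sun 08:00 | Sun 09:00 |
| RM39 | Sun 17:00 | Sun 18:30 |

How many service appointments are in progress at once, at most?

Walk through starts and ends in time order (an end at T is processed before a start at T):
Fri 08:00 start RM33 → 1
Fri 12:00 end RM33 → 0
Fri 15:00 start RM34 → 1
Fri 18:00 end RM34 → 0
Sat 08:30 start RM35 → 1
Sat 10:00 start RM36 → 2
Sat 10:30 start RM37 → 3
Sat 14:00 end RM36 → 2
Sat 14:30 end RM35 → 1
Sat 18:00 end RM37 → 0
Sun 08:00 start RM38 → 1
Sun 09:00 end RM38 → 0
Sun 17:00 start RM39 → 1
Sun 18:30 end RM39 → 0
Peak is 3, at Sat 10:30 (RM35, RM36, RM37).

3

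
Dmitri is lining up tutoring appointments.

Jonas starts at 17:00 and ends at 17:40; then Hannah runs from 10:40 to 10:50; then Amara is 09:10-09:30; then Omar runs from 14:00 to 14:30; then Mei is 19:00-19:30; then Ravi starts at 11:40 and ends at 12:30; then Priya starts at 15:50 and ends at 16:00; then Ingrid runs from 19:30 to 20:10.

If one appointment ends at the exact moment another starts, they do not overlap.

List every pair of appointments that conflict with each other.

no overlapping pairs

Sorted by start: Amara, Hannah, Ravi, Omar, Priya, Jonas, Mei, Ingrid.
Hannah starts after Amara ends; Amara is clear from here.
Ravi starts after Hannah ends; Hannah is clear from here.
Omar starts after Ravi ends; Ravi is clear from here.
Priya starts after Omar ends; Omar is clear from here.
Jonas starts after Priya ends; Priya is clear from here.
Mei starts after Jonas ends; Jonas is clear from here.
Ingrid starts exactly when Mei ends (back-to-back, no overlap).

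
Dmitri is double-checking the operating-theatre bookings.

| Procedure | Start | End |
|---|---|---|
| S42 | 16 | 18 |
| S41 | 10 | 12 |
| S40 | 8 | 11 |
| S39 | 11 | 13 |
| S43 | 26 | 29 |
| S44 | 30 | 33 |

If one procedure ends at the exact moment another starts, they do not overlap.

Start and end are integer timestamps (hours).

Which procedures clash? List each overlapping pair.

S39 & S41, S40 & S41

Sorted by start: S40, S41, S39, S42, S43, S44.
S41 starts before S40 ends → S40 and S41 overlap.
S39 starts exactly when S40 ends (back-to-back, no overlap) — done with S40.
S39 starts before S41 ends → S41 and S39 overlap.
S42 starts after S41 ends — done with S41.
S42 starts after S39 ends — done with S39.
S43 starts after S42 ends — done with S42.
S44 starts after S43 ends.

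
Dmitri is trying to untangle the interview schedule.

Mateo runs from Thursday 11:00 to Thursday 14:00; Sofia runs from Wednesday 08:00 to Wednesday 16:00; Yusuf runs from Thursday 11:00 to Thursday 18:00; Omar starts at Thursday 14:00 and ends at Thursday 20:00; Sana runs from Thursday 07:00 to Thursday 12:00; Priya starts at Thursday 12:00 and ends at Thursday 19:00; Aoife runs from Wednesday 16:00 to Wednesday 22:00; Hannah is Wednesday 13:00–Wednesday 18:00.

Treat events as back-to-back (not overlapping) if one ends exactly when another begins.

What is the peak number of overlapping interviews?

Walk through starts and ends in time order (an end at T is processed before a start at T):
Wednesday 08:00 start Sofia → 1
Wednesday 13:00 start Hannah → 2
Wednesday 16:00 end Sofia → 1
Wednesday 16:00 start Aoife → 2
Wednesday 18:00 end Hannah → 1
Wednesday 22:00 end Aoife → 0
Thursday 07:00 start Sana → 1
Thursday 11:00 start Mateo → 2
Thursday 11:00 start Yusuf → 3
Thursday 12:00 end Sana → 2
Thursday 12:00 start Priya → 3
Thursday 14:00 end Mateo → 2
Thursday 14:00 start Omar → 3
Thursday 18:00 end Yusuf → 2
Thursday 19:00 end Priya → 1
Thursday 20:00 end Omar → 0
Peak is 3, at Thursday 11:00 (Mateo, Sana, Yusuf).

3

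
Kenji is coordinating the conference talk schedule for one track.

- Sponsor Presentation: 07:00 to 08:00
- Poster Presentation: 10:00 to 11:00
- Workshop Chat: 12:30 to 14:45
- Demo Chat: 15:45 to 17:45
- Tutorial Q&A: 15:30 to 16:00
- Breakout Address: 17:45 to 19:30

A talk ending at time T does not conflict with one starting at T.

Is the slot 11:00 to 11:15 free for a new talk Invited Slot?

Sponsor Presentation: ends 08:00 at or before Invited Slot starts 11:00 → clear.
Poster Presentation: ends 11:00 at or before Invited Slot starts 11:00 → clear.
Workshop Chat: starts 12:30 at or after Invited Slot ends 11:15 → clear.
Tutorial Q&A: starts 15:30 at or after Invited Slot ends 11:15 → clear.
Demo Chat: starts 15:45 at or after Invited Slot ends 11:15 → clear.
Breakout Address: starts 17:45 at or after Invited Slot ends 11:15 → clear.

Yes — the slot is free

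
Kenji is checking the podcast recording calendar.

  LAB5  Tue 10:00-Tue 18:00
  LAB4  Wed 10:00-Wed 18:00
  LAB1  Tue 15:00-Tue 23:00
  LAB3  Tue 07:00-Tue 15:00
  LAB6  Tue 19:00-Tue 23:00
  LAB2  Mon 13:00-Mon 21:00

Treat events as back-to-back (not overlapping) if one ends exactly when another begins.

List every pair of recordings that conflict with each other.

LAB1 & LAB5, LAB1 & LAB6, LAB3 & LAB5

Two intervals overlap when each starts before the other ends.
Sorted by start: LAB2, LAB3, LAB5, LAB1, LAB6, LAB4.
LAB3 starts after LAB2 ends — done with LAB2.
LAB5 starts before LAB3 ends → LAB3 and LAB5 overlap.
LAB1 starts exactly when LAB3 ends (back-to-back, no overlap) — done with LAB3.
LAB1 starts before LAB5 ends → LAB5 and LAB1 overlap.
LAB6 starts after LAB5 ends — done with LAB5.
LAB6 starts before LAB1 ends → LAB1 and LAB6 overlap.
LAB4 starts after LAB1 ends.
LAB4 starts after LAB6 ends.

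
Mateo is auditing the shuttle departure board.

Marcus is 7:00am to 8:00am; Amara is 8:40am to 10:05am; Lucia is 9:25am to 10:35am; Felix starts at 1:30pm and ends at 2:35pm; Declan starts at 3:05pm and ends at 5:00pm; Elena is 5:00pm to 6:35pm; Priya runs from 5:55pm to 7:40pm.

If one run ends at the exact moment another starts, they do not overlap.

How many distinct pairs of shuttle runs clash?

Sorted by start: Marcus, Amara, Lucia, Felix, Declan, Elena, Priya.
Amara starts after Marcus ends, so Marcus has no further overlaps.
Lucia starts before Amara ends → Amara and Lucia overlap.
Felix starts after Amara ends, so Amara has no further overlaps.
Felix starts after Lucia ends, so Lucia has no further overlaps.
Declan starts after Felix ends, so Felix has no further overlaps.
Elena starts exactly when Declan ends (back-to-back, no overlap), so Declan has no further overlaps.
Priya starts before Elena ends → Elena and Priya overlap.
Overlapping pairs: Amara & Lucia, Elena & Priya — 2 in total.

2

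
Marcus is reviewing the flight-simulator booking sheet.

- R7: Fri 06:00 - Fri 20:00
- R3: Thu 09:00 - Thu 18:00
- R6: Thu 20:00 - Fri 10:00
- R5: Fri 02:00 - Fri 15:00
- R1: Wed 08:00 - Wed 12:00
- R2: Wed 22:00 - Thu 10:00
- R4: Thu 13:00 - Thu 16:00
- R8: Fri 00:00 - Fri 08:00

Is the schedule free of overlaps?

Check each pair: they overlap iff neither finishes before the other starts.
Sorted by start: R1, R2, R3, R4, R6, R8, R5, R7.
R2 starts after R1 ends — done with R1.
R3 starts before R2 ends → R2 and R3 overlap.
That's a conflict, so the schedule is not conflict-free.

No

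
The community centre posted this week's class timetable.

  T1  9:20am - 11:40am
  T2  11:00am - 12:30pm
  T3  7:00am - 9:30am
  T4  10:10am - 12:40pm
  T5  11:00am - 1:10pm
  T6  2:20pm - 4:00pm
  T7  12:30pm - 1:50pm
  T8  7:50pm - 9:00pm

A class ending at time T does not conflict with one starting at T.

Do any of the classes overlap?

Sorted by start: T3, T1, T4, T2, T5, T7, T6, T8.
T1 starts before T3 ends → T3 and T1 overlap.
That's a conflict, so the schedule is not conflict-free.

Yes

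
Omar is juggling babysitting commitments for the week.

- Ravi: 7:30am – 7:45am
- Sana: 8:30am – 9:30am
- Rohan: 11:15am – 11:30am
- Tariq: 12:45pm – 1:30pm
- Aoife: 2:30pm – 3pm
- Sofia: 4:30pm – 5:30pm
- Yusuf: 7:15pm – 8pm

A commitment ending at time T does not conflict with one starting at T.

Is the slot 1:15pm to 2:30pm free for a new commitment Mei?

No — it overlaps Tariq

Ravi: ends 7:45am at or before Mei starts 1:15pm → clear.
Sana: ends 9:30am at or before Mei starts 1:15pm → clear.
Rohan: ends 11:30am at or before Mei starts 1:15pm → clear.
Tariq: starts 12:45pm before Mei ends 2:30pm, and ends 1:30pm after Mei starts 1:15pm → overlap.
Aoife: starts 2:30pm at or after Mei ends 2:30pm → clear.
Sofia: starts 4:30pm at or after Mei ends 2:30pm → clear.
Yusuf: starts 7:15pm at or after Mei ends 2:30pm → clear.
Mei overlaps Tariq.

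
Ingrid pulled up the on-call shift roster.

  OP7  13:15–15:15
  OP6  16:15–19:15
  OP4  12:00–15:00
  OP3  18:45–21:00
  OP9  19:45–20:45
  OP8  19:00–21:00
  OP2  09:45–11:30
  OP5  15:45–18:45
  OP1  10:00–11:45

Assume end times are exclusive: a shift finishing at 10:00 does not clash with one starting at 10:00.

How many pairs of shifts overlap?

Sorted by start: OP2, OP1, OP4, OP7, OP5, OP6, OP3, OP8, OP9.
OP1 starts before OP2 ends → OP2 and OP1 overlap.
OP4 starts after OP2 ends, so OP2 has no further overlaps.
OP4 starts after OP1 ends, so OP1 has no further overlaps.
OP7 starts before OP4 ends → OP4 and OP7 overlap.
OP5 starts after OP4 ends, so OP4 has no further overlaps.
OP5 starts after OP7 ends, so OP7 has no further overlaps.
OP6 starts before OP5 ends → OP5 and OP6 overlap.
OP3 starts exactly when OP5 ends (back-to-back, no overlap), so OP5 has no further overlaps.
OP3 starts before OP6 ends → OP6 and OP3 overlap.
OP8 starts before OP6 ends → OP6 and OP8 overlap.
OP9 starts after OP6 ends.
OP8 starts before OP3 ends → OP3 and OP8 overlap.
OP9 starts before OP3 ends → OP3 and OP9 overlap.
OP9 starts before OP8 ends → OP8 and OP9 overlap.
Overlapping pairs: OP1 & OP2, OP3 & OP6, OP3 & OP8, OP3 & OP9, OP4 & OP7, OP5 & OP6, OP6 & OP8, OP8 & OP9 — 8 in total.

8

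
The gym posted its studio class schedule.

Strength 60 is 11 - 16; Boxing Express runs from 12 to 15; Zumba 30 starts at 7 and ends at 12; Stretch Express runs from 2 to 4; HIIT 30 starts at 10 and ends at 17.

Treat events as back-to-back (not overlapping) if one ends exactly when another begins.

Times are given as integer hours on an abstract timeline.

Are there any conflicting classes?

Yes

Sorted by start: Stretch Express, Zumba 30, HIIT 30, Strength 60, Boxing Express.
Zumba 30 starts after Stretch Express ends; Stretch Express is clear from here.
HIIT 30 starts before Zumba 30 ends → Zumba 30 and HIIT 30 overlap.
That's a conflict, so the schedule is not conflict-free.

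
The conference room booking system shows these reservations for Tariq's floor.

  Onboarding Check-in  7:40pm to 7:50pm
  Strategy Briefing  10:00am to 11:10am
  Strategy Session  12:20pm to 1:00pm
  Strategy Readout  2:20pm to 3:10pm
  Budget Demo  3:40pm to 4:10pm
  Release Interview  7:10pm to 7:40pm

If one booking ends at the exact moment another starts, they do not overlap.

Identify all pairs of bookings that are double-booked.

Sorted by start: Strategy Briefing, Strategy Session, Strategy Readout, Budget Demo, Release Interview, Onboarding Check-in.
Strategy Session starts after Strategy Briefing ends — done with Strategy Briefing.
Strategy Readout starts after Strategy Session ends — done with Strategy Session.
Budget Demo starts after Strategy Readout ends — done with Strategy Readout.
Release Interview starts after Budget Demo ends — done with Budget Demo.
Onboarding Check-in starts exactly when Release Interview ends (back-to-back, no overlap).

no conflicts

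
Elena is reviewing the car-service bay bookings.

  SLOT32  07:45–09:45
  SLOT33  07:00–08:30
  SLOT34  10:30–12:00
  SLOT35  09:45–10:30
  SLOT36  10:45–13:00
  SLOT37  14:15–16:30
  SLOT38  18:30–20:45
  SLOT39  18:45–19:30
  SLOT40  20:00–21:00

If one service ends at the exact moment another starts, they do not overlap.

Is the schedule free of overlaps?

No

Two intervals overlap when each starts before the other ends.
Sorted by start: SLOT33, SLOT32, SLOT35, SLOT34, SLOT36, SLOT37, SLOT38, SLOT39, SLOT40.
SLOT32 starts before SLOT33 ends → SLOT33 and SLOT32 overlap.
That's a conflict, so the schedule is not conflict-free.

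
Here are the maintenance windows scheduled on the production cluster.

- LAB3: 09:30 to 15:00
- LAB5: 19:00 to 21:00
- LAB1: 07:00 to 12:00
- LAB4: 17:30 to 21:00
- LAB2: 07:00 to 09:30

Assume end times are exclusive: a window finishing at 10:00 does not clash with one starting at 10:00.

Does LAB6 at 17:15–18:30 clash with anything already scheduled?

LAB1: ends 12:00 at or before LAB6 starts 17:15 → clear.
LAB2: ends 09:30 at or before LAB6 starts 17:15 → clear.
LAB3: ends 15:00 at or before LAB6 starts 17:15 → clear.
LAB4: starts 17:30 before LAB6 ends 18:30, and ends 21:00 after LAB6 starts 17:15 → overlap.
LAB5: starts 19:00 at or after LAB6 ends 18:30 → clear.
LAB6 overlaps LAB4.

Yes — it overlaps LAB4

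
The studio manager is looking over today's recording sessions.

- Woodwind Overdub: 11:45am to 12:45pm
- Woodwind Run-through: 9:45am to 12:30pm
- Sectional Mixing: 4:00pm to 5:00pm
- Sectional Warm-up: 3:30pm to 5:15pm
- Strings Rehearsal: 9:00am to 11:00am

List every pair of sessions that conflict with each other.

Sectional Mixing & Sectional Warm-up, Strings Rehearsal & Woodwind Run-through, Woodwind Overdub & Woodwind Run-through

Sorted by start: Strings Rehearsal, Woodwind Run-through, Woodwind Overdub, Sectional Warm-up, Sectional Mixing.
Woodwind Run-through starts before Strings Rehearsal ends → Strings Rehearsal and Woodwind Run-through overlap.
Woodwind Overdub starts after Strings Rehearsal ends; Strings Rehearsal is clear from here.
Woodwind Overdub starts before Woodwind Run-through ends → Woodwind Run-through and Woodwind Overdub overlap.
Sectional Warm-up starts after Woodwind Run-through ends; Woodwind Run-through is clear from here.
Sectional Warm-up starts after Woodwind Overdub ends; Woodwind Overdub is clear from here.
Sectional Mixing starts before Sectional Warm-up ends → Sectional Warm-up and Sectional Mixing overlap.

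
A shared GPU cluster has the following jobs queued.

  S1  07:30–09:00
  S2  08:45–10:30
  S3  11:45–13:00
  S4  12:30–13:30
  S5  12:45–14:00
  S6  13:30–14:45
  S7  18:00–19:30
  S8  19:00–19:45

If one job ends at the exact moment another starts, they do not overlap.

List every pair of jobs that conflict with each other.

S1 & S2, S3 & S4, S3 & S5, S4 & S5, S5 & S6, S7 & S8

Check each pair: they overlap iff neither finishes before the other starts.
Sorted by start: S1, S2, S3, S4, S5, S6, S7, S8.
S2 starts before S1 ends → S1 and S2 overlap.
S3 starts after S1 ends, so S1 has no further overlaps.
S3 starts after S2 ends, so S2 has no further overlaps.
S4 starts before S3 ends → S3 and S4 overlap.
S5 starts before S3 ends → S3 and S5 overlap.
S6 starts after S3 ends, so S3 has no further overlaps.
S5 starts before S4 ends → S4 and S5 overlap.
S6 starts exactly when S4 ends (back-to-back, no overlap), so S4 has no further overlaps.
S6 starts before S5 ends → S5 and S6 overlap.
S7 starts after S5 ends, so S5 has no further overlaps.
S7 starts after S6 ends, so S6 has no further overlaps.
S8 starts before S7 ends → S7 and S8 overlap.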